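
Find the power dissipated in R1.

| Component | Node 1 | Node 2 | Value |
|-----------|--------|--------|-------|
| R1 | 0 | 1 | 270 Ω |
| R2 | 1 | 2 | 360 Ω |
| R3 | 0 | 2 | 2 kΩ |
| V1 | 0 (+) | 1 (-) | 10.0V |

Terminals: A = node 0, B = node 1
Nodal analysis, taking node 1 as the 0 V reference.
Source V1 fixes V_0 = 10 V.
KCL at each unknown node (sum of currents leaving = 0; resistances in Ω):
  Node 2: (V_2 - 0)/360 + (V_2 - 10)/2000 = 0
Collecting terms: 0.003278 × V_2 = 0.005  =>  V_2 = 1.525 V
I_R1 = (V_0 - V_1)/R1 = (10 - 0)/270 = 0.03704 A
P_R1 = I_R1² × R1 = (0.03704)² × 270 = 0.3704 W

Final answer: 0.3704 W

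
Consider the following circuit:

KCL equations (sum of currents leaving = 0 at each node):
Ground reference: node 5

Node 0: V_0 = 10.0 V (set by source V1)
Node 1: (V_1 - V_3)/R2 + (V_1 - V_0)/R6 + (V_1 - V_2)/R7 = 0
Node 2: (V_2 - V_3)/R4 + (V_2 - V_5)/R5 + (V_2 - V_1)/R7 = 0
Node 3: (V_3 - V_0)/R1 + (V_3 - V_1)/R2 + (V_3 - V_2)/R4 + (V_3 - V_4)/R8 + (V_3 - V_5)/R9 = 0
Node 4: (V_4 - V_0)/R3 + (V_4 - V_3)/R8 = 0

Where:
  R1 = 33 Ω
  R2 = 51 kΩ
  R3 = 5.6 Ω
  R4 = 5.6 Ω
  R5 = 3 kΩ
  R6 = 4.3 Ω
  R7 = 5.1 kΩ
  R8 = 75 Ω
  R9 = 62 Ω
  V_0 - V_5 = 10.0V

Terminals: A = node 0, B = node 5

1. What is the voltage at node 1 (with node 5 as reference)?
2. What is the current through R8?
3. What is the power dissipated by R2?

Nodal analysis, taking node 5 as the 0 V reference.
Source V1 fixes V_0 = 10 V.
KCL at each unknown node (sum of currents leaving = 0; resistances in Ω):
  Node 1: (V_1 - V_3)/51000 + (V_1 - 10)/4.3 + (V_1 - V_2)/5100 = 0
  Node 2: (V_2 - V_3)/5.6 + (V_2 - 0)/3000 + (V_2 - V_1)/5100 = 0
  Node 3: (V_3 - 10)/33 + (V_3 - V_1)/51000 + (V_3 - V_2)/5.6 + (V_3 - V_4)/75 + (V_3 - 0)/62 = 0
  Node 4: (V_4 - 10)/5.6 + (V_4 - V_3)/75 = 0
Collecting terms (coefficients in siemens):
  0.2328·V_1 - 0.0001961·V_2 - 0.00001961·V_3 = 2.326
  0.1791·V_2 - 0.0001961·V_1 - 0.1786·V_3 = 0
  0.2384·V_3 - 0.00001961·V_1 - 0.1786·V_2 - 0.01333·V_4 = 0.303
  0.1919·V_4 - 0.01333·V_3 = 1.786
Solving these 4 simultaneous equations (Gaussian elimination) gives:
  V_1 = 9.997 V, V_2 = 7.218 V, V_3 = 7.228 V, V_4 = 9.807 V
Part 1:
  Read off the nodal solution: V_1 = 9.997 V
Part 2:
  I_R8 = (V_3 - V_4)/R8 = (7.228 - 9.807)/75 = -0.03439 A
  Magnitude: I_R8 = 0.03439 A
Part 3:
  I_R2 = (V_1 - V_3)/R2 = (9.997 - 7.228)/51000 = 0.0000543 A
  P_R2 = I_R2² × R2 = (0.0000543)² × 51000 = 0.0001504 W

Final answers:
1. V_1 = 9.997 V
2. I_R8 = 0.03439 A
3. P_R2 = 0.0001504 W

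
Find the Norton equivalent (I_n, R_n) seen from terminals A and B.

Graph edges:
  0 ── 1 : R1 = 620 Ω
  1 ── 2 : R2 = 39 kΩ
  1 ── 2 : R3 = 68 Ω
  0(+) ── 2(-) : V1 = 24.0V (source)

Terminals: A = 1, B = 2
Find the Thévenin equivalent first; then I_n = V_th/R_th and R_n = R_th.
Step 1 — V_th is the open-circuit voltage V_A - V_B (nothing connected across the terminals).
Nodal analysis, taking node 2 as the 0 V reference.
Source V1 fixes V_0 = 24 V.
KCL at each unknown node (sum of currents leaving = 0; resistances in Ω):
  Node 1: (V_1 - 24)/620 + (V_1 - 0)/39000 + (V_1 - 0)/68 = 0
Collecting terms: 0.01634 × V_1 = 0.03871  =>  V_1 = 2.368 V
V_th = V_1 - V_2 = 2.368 - 0 = 2.368 V
Step 2 — R_th: zero the source — replace V1 by a short circuit (node 2 merges into node 0) — and find the resistance seen between A (node 1) and B (node 0).
Reduce the network between node 1 (A) and node 0 (B) by series/parallel combination:
  Rp1 = R1 ‖ R2 ‖ R3 (parallel, all between nodes 0 and 1) = 1/(1/620 + 1/39000 + 1/68) = 61.18 Ω
R_th = 61.18 Ω
I_n = V_th/R_th = 2.368/61.18 = 0.03871 A, and R_n = R_th = 61.18 Ω

Final answer: I_n = 0.03871 A, R_n = 61.18 Ω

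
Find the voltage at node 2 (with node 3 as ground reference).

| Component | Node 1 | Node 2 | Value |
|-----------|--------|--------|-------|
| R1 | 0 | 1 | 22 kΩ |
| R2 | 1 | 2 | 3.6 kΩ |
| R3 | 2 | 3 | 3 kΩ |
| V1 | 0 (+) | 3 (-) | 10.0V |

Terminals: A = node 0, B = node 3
Nodal analysis, taking node 3 as the 0 V reference.
Source V1 fixes V_0 = 10 V.
KCL at each unknown node (sum of currents leaving = 0; resistances in Ω):
  Node 1: (V_1 - 10)/22000 + (V_1 - V_2)/3600 = 0
  Node 2: (V_2 - V_1)/3600 + (V_2 - 0)/3000 = 0
Collecting terms (coefficients in siemens):
  0.0003232·V_1 - 0.0002778·V_2 = 0.0004545
  0.0006111·V_2 - 0.0002778·V_1 = 0
Determinant D = (0.0003232)(0.0006111) - (-0.0002778)(-0.0002778) = 0.0000001204
V_1 = [(0.0004545)(0.0006111) - (-0.0002778)(0)]/D = 2.308 V
V_2 = [(0.0003232)(0) - (0.0004545)(-0.0002778)]/D = 1.049 V
The requested potential is V_2 = 1.049 V.

Final answer: V_2 = 1.049 V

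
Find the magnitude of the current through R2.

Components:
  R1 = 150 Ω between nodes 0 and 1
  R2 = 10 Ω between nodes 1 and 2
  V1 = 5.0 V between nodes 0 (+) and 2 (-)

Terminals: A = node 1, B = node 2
Nodal analysis, taking node 2 as the 0 V reference.
Source V1 fixes V_0 = 5 V.
KCL at each unknown node (sum of currents leaving = 0; resistances in Ω):
  Node 1: (V_1 - 5)/150 + (V_1 - 0)/10 = 0
Collecting terms: 0.1067 × V_1 = 0.03333  =>  V_1 = 0.3125 V
I_R2 = (V_1 - V_2)/R2 = (0.3125 - 0)/10 = 0.03125 A
|I_R2| = 0.03125 A

Final answer: |I_R2| = 0.03125 A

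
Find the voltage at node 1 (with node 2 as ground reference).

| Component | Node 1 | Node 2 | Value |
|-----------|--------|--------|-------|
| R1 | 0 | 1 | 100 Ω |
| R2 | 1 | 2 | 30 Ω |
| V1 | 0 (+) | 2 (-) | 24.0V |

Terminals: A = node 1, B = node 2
Nodal analysis, taking node 2 as the 0 V reference.
Source V1 fixes V_0 = 24 V.
KCL at each unknown node (sum of currents leaving = 0; resistances in Ω):
  Node 1: (V_1 - 24)/100 + (V_1 - 0)/30 = 0
Collecting terms: 0.04333 × V_1 = 0.24  =>  V_1 = 5.538 V
The requested potential is V_1 = 5.538 V.

Final answer: V_1 = 5.538 V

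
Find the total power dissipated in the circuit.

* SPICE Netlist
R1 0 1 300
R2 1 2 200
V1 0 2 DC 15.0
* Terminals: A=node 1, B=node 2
Nodal analysis, taking node 2 as the 0 V reference.
Source V1 fixes V_0 = 15 V.
KCL at each unknown node (sum of currents leaving = 0; resistances in Ω):
  Node 1: (V_1 - 15)/300 + (V_1 - 0)/200 = 0
Collecting terms: 0.008333 × V_1 = 0.05  =>  V_1 = 6 V
Power in each resistor, P = (ΔV)²/R:
  P_R1 = (15 - 6)²/300 = 0.27 W
  P_R2 = (6 - 0)²/200 = 0.18 W
P_total = P_R1 + P_R2 = 0.45 W

Final answer: 0.45 W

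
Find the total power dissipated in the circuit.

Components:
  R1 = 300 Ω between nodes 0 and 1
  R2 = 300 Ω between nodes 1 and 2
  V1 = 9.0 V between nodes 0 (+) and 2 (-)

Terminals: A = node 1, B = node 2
Nodal analysis, taking node 2 as the 0 V reference.
Source V1 fixes V_0 = 9 V.
KCL at each unknown node (sum of currents leaving = 0; resistances in Ω):
  Node 1: (V_1 - 9)/300 + (V_1 - 0)/300 = 0
Collecting terms: 0.006667 × V_1 = 0.03  =>  V_1 = 4.5 V
Power in each resistor, P = (ΔV)²/R:
  P_R1 = (9 - 4.5)²/300 = 0.0675 W
  P_R2 = (4.5 - 0)²/300 = 0.0675 W
P_total = P_R1 + P_R2 = 0.135 W

Final answer: 0.135 W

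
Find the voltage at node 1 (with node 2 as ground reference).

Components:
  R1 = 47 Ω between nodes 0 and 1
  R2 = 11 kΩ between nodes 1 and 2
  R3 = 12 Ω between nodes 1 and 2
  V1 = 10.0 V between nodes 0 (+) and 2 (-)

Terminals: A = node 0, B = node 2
Nodal analysis, taking node 2 as the 0 V reference.
Source V1 fixes V_0 = 10 V.
KCL at each unknown node (sum of currents leaving = 0; resistances in Ω):
  Node 1: (V_1 - 10)/47 + (V_1 - 0)/11000 + (V_1 - 0)/12 = 0
Collecting terms: 0.1047 × V_1 = 0.2128  =>  V_1 = 2.032 V
The requested potential is V_1 = 2.032 V.

Final answer: V_1 = 2.032 V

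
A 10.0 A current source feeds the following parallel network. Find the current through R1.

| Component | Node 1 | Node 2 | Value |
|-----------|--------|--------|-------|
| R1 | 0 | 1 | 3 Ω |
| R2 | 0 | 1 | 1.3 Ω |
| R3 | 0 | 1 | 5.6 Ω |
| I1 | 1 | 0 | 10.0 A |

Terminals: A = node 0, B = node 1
All resistors sit directly between nodes 0 and 1, so they are in parallel and share one voltage V; the full source current 10 A splits among them.
1/R_par = 1/3 + 1/1.3 + 1/5.6 = 1.281 S  =>  R_par = 0.7806 Ω
V = I × R_par = 10 × 0.7806 = 7.806 V
I_R1 = V/R1 = 7.806/3 = 2.602 A

Final answer: 2.602 A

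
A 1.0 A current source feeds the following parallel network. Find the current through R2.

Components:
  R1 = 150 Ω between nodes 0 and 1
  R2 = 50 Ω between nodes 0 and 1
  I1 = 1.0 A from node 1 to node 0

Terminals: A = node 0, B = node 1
All resistors sit directly between nodes 0 and 1, so they are in parallel and share one voltage V; the full source current 1 A splits among them.
1/R_par = 1/150 + 1/50 = 0.02667 S  =>  R_par = 37.5 Ω
V = I × R_par = 1 × 37.5 = 37.5 V
I_R2 = V/R2 = 37.5/50 = 0.75 A

Final answer: 0.75 A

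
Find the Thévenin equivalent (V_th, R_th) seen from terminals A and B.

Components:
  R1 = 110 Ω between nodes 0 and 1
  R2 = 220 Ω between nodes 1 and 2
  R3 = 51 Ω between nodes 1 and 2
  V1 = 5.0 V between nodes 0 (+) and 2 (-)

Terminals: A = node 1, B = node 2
Step 1 — V_th is the open-circuit voltage V_A - V_B (nothing connected across the terminals).
Nodal analysis, taking node 2 as the 0 V reference.
Source V1 fixes V_0 = 5 V.
KCL at each unknown node (sum of currents leaving = 0; resistances in Ω):
  Node 1: (V_1 - 5)/110 + (V_1 - 0)/220 + (V_1 - 0)/51 = 0
Collecting terms: 0.03324 × V_1 = 0.04545  =>  V_1 = 1.367 V
V_th = V_1 - V_2 = 1.367 - 0 = 1.367 V
Step 2 — R_th: zero the source — replace V1 by a short circuit (node 2 merges into node 0) — and find the resistance seen between A (node 1) and B (node 0).
Reduce the network between node 1 (A) and node 0 (B) by series/parallel combination:
  Rp1 = R1 ‖ R2 ‖ R3 (parallel, all between nodes 0 and 1) = 1/(1/110 + 1/220 + 1/51) = 30.08 Ω
R_th = 30.08 Ω

Final answer: V_th = 1.367 V, R_th = 30.08 Ω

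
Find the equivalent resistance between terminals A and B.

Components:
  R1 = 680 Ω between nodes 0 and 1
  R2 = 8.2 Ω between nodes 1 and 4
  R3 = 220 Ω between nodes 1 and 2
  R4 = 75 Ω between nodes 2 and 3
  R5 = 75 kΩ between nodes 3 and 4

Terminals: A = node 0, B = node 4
Reduce the network between node 0 (A) and node 4 (B) by series/parallel combination:
  Rs1 = R3 + R4 (series, joined only at node 2) = 220 + 75 = 295 Ω
  Rs2 = R5 + Rs1 (series, joined only at node 3) = 75000 + 295 = 75300 Ω
  Rp1 = R2 ‖ Rs2 (parallel, both between nodes 1 and 4) = 1/(1/8.2 + 1/75300) = 8.199 Ω
  Rs3 = R1 + Rp1 (series, joined only at node 1) = 680 + 8.199 = 688.2 Ω
R_eq = 688.2 Ω

Final answer: 688.2 Ω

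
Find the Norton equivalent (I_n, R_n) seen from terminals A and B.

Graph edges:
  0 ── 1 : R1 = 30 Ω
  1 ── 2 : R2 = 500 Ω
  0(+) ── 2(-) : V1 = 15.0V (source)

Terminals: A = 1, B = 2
Find the Thévenin equivalent first; then I_n = V_th/R_th and R_n = R_th.
Step 1 — V_th is the open-circuit voltage V_A - V_B (nothing connected across the terminals).
Nodal analysis, taking node 2 as the 0 V reference.
Source V1 fixes V_0 = 15 V.
KCL at each unknown node (sum of currents leaving = 0; resistances in Ω):
  Node 1: (V_1 - 15)/30 + (V_1 - 0)/500 = 0
Collecting terms: 0.03533 × V_1 = 0.5  =>  V_1 = 14.15 V
V_th = V_1 - V_2 = 14.15 - 0 = 14.15 V
Step 2 — R_th: zero the source — replace V1 by a short circuit (node 2 merges into node 0) — and find the resistance seen between A (node 1) and B (node 0).
Reduce the network between node 1 (A) and node 0 (B) by series/parallel combination:
  Rp1 = R1 ‖ R2 (parallel, both between nodes 0 and 1) = 1/(1/30 + 1/500) = 28.3 Ω
R_th = 28.3 Ω
I_n = V_th/R_th = 14.15/28.3 = 0.5 A, and R_n = R_th = 28.3 Ω

Final answer: I_n = 0.5 A, R_n = 28.3 Ω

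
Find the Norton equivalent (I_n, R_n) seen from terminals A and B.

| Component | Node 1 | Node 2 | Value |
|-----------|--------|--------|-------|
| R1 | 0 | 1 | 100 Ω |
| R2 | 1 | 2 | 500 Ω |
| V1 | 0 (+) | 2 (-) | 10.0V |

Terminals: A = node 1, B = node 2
Find the Thévenin equivalent first; then I_n = V_th/R_th and R_n = R_th.
Step 1 — V_th is the open-circuit voltage V_A - V_B (nothing connected across the terminals).
Nodal analysis, taking node 2 as the 0 V reference.
Source V1 fixes V_0 = 10 V.
KCL at each unknown node (sum of currents leaving = 0; resistances in Ω):
  Node 1: (V_1 - 10)/100 + (V_1 - 0)/500 = 0
Collecting terms: 0.012 × V_1 = 0.1  =>  V_1 = 8.333 V
V_th = V_1 - V_2 = 8.333 - 0 = 8.333 V
Step 2 — R_th: zero the source — replace V1 by a short circuit (node 2 merges into node 0) — and find the resistance seen between A (node 1) and B (node 0).
Reduce the network between node 1 (A) and node 0 (B) by series/parallel combination:
  Rp1 = R1 ‖ R2 (parallel, both between nodes 0 and 1) = 1/(1/100 + 1/500) = 83.33 Ω
R_th = 83.33 Ω
I_n = V_th/R_th = 8.333/83.33 = 0.1 A, and R_n = R_th = 83.33 Ω

Final answer: I_n = 0.1 A, R_n = 83.33 Ω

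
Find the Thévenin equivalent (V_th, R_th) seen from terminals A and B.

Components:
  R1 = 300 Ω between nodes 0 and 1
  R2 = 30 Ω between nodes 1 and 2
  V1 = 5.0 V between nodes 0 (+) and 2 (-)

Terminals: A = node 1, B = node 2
Step 1 — V_th is the open-circuit voltage V_A - V_B (nothing connected across the terminals).
Nodal analysis, taking node 2 as the 0 V reference.
Source V1 fixes V_0 = 5 V.
KCL at each unknown node (sum of currents leaving = 0; resistances in Ω):
  Node 1: (V_1 - 5)/300 + (V_1 - 0)/30 = 0
Collecting terms: 0.03667 × V_1 = 0.01667  =>  V_1 = 0.4545 V
V_th = V_1 - V_2 = 0.4545 - 0 = 0.4545 V
Step 2 — R_th: zero the source — replace V1 by a short circuit (node 2 merges into node 0) — and find the resistance seen between A (node 1) and B (node 0).
Reduce the network between node 1 (A) and node 0 (B) by series/parallel combination:
  Rp1 = R1 ‖ R2 (parallel, both between nodes 0 and 1) = 1/(1/300 + 1/30) = 27.27 Ω
R_th = 27.27 Ω

Final answer: V_th = 0.4545 V, R_th = 27.27 Ω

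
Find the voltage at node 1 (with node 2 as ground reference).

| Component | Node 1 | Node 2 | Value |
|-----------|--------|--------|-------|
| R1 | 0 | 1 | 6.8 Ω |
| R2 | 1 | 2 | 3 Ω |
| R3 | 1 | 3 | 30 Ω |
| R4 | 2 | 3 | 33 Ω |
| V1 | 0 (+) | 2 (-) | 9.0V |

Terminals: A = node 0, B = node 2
Nodal analysis, taking node 2 as the 0 V reference.
Source V1 fixes V_0 = 9 V.
KCL at each unknown node (sum of currents leaving = 0; resistances in Ω):
  Node 1: (V_1 - 9)/6.8 + (V_1 - 0)/3 + (V_1 - V_3)/30 = 0
  Node 3: (V_3 - V_1)/30 + (V_3 - 0)/33 = 0
Collecting terms (coefficients in siemens):
  0.5137·V_1 - 0.03333·V_3 = 1.324
  0.06364·V_3 - 0.03333·V_1 = 0
Determinant D = (0.5137)(0.06364) - (-0.03333)(-0.03333) = 0.03158
V_1 = [(1.324)(0.06364) - (-0.03333)(0)]/D = 2.667 V
V_3 = [(0.5137)(0) - (1.324)(-0.03333)]/D = 1.397 V
The requested potential is V_1 = 2.667 V.

Final answer: V_1 = 2.667 V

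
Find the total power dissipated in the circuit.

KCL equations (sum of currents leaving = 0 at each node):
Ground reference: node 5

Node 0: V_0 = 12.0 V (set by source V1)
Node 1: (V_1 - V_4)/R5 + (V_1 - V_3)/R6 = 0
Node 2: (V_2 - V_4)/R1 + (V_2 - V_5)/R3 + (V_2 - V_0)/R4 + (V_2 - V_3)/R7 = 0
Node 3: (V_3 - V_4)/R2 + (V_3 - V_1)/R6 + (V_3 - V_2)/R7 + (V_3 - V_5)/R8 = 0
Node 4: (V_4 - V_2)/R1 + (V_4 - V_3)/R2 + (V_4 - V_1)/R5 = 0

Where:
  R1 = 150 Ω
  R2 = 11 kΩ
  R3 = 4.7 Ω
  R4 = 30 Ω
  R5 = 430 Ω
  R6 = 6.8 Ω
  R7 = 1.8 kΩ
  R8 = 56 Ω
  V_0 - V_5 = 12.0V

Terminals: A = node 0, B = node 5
Nodal analysis, taking node 5 as the 0 V reference.
Source V1 fixes V_0 = 12 V.
KCL at each unknown node (sum of currents leaving = 0; resistances in Ω):
  Node 1: (V_1 - V_4)/430 + (V_1 - V_3)/6.8 = 0
  Node 2: (V_2 - V_4)/150 + (V_2 - 0)/4.7 + (V_2 - 12)/30 + (V_2 - V_3)/1800 = 0
  Node 3: (V_3 - V_4)/11000 + (V_3 - V_1)/6.8 + (V_3 - V_2)/1800 + (V_3 - 0)/56 = 0
  Node 4: (V_4 - V_2)/150 + (V_4 - V_3)/11000 + (V_4 - V_1)/430 = 0
Collecting terms (coefficients in siemens):
  0.1494·V_1 - 0.1471·V_3 - 0.002326·V_4 = 0
  0.2533·V_2 - 0.0005556·V_3 - 0.006667·V_4 = 0.4
  0.1656·V_3 - 0.1471·V_1 - 0.0005556·V_2 - 0.00009091·V_4 = 0
  0.009083·V_4 - 0.002326·V_1 - 0.006667·V_2 - 0.00009091·V_3 = 0
Solving these 4 simultaneous equations (Gaussian elimination) gives:
  V_1 = 0.201 V, V_2 = 1.612 V, V_3 = 0.1846 V, V_4 = 1.236 V
Power in each resistor, P = (ΔV)²/R:
  P_R1 = (1.612 - 1.236)²/150 = 0.0009402 W
  P_R2 = (0.1846 - 1.236)²/11000 = 0.0001006 W
  P_R3 = (1.612 - 0)²/4.7 = 0.5529 W
  P_R4 = (12 - 1.612)²/30 = 3.597 W
  P_R5 = (0.201 - 1.236)²/430 = 0.002493 W
  P_R6 = (0.201 - 0.1846)²/6.8 = 0.00003943 W
  P_R7 = (1.612 - 0.1846)²/1800 = 0.001132 W
  P_R8 = (0.1846 - 0)²/56 = 0.0006086 W
P_total = P_R1 + P_R2 + P_R3 + P_R4 + P_R5 + P_R6 + P_R7 + P_R8 = 4.155 W

Final answer: 4.155 W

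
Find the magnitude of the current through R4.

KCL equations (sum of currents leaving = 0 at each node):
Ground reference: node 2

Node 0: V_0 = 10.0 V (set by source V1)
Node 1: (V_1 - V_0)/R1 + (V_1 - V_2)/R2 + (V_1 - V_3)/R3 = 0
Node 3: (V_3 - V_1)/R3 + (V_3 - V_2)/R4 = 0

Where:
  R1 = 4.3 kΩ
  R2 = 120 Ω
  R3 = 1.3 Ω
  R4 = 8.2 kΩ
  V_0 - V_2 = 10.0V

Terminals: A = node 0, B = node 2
Nodal analysis, taking node 2 as the 0 V reference.
Source V1 fixes V_0 = 10 V.
KCL at each unknown node (sum of currents leaving = 0; resistances in Ω):
  Node 1: (V_1 - 10)/4300 + (V_1 - 0)/120 + (V_1 - V_3)/1.3 = 0
  Node 3: (V_3 - V_1)/1.3 + (V_3 - 0)/8200 = 0
Collecting terms (coefficients in siemens):
  0.7778·V_1 - 0.7692·V_3 = 0.002326
  0.7694·V_3 - 0.7692·V_1 = 0
Determinant D = (0.7778)(0.7694) - (-0.7692)(-0.7692) = 0.006684
V_1 = [(0.002326)(0.7694) - (-0.7692)(0)]/D = 0.2677 V
V_3 = [(0.7778)(0) - (0.002326)(-0.7692)]/D = 0.2676 V
I_R4 = (V_2 - V_3)/R4 = (0 - 0.2676)/8200 = -0.00003264 A
|I_R4| = 0.00003264 A

Final answer: |I_R4| = 3.264e-05 A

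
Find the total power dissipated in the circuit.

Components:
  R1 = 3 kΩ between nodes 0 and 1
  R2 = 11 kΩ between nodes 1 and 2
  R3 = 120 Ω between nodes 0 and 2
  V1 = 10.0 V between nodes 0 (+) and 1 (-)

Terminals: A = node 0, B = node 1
Nodal analysis, taking node 1 as the 0 V reference.
Source V1 fixes V_0 = 10 V.
KCL at each unknown node (sum of currents leaving = 0; resistances in Ω):
  Node 2: (V_2 - 0)/11000 + (V_2 - 10)/120 = 0
Collecting terms: 0.008424 × V_2 = 0.08333  =>  V_2 = 9.892 V
Power in each resistor, P = (ΔV)²/R:
  P_R1 = (10 - 0)²/3000 = 0.03333 W
  P_R2 = (0 - 9.892)²/11000 = 0.008896 W
  P_R3 = (10 - 9.892)²/120 = 0.00009704 W
P_total = P_R1 + P_R2 + P_R3 = 0.04233 W

Final answer: 0.04233 W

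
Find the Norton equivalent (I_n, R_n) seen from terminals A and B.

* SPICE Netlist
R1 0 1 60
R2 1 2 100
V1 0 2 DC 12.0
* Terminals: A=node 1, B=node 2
Find the Thévenin equivalent first; then I_n = V_th/R_th and R_n = R_th.
Step 1 — V_th is the open-circuit voltage V_A - V_B (nothing connected across the terminals).
Nodal analysis, taking node 2 as the 0 V reference.
Source V1 fixes V_0 = 12 V.
KCL at each unknown node (sum of currents leaving = 0; resistances in Ω):
  Node 1: (V_1 - 12)/60 + (V_1 - 0)/100 = 0
Collecting terms: 0.02667 × V_1 = 0.2  =>  V_1 = 7.5 V
V_th = V_1 - V_2 = 7.5 - 0 = 7.5 V
Step 2 — R_th: zero the source — replace V1 by a short circuit (node 2 merges into node 0) — and find the resistance seen between A (node 1) and B (node 0).
Reduce the network between node 1 (A) and node 0 (B) by series/parallel combination:
  Rp1 = R1 ‖ R2 (parallel, both between nodes 0 and 1) = 1/(1/60 + 1/100) = 37.5 Ω
R_th = 37.5 Ω
I_n = V_th/R_th = 7.5/37.5 = 0.2 A, and R_n = R_th = 37.5 Ω

Final answer: I_n = 0.2 A, R_n = 37.5 Ω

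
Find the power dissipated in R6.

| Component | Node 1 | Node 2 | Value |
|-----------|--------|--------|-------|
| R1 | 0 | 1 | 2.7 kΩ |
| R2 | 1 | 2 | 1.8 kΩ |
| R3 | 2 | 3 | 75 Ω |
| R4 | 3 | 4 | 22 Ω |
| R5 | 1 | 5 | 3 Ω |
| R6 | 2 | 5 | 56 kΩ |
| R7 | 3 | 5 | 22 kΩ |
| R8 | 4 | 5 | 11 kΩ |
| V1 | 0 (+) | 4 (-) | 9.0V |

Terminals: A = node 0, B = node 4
Nodal analysis, taking node 4 as the 0 V reference.
Source V1 fixes V_0 = 9 V.
KCL at each unknown node (sum of currents leaving = 0; resistances in Ω):
  Node 1: (V_1 - 9)/2700 + (V_1 - V_2)/1800 + (V_1 - V_5)/3 = 0
  Node 2: (V_2 - V_1)/1800 + (V_2 - V_3)/75 + (V_2 - V_5)/56000 = 0
  Node 3: (V_3 - V_2)/75 + (V_3 - 0)/22 + (V_3 - V_5)/22000 = 0
  Node 5: (V_5 - V_1)/3 + (V_5 - V_2)/56000 + (V_5 - V_3)/22000 + (V_5 - 0)/11000 = 0
Collecting terms (coefficients in siemens):
  0.3343·V_1 - 0.0005556·V_2 - 0.3333·V_5 = 0.003333
  0.01391·V_2 - 0.0005556·V_1 - 0.01333·V_3 - 0.00001786·V_5 = 0
  0.05883·V_3 - 0.01333·V_2 - 0.00004545·V_5 = 0
  0.3335·V_5 - 0.3333·V_1 - 0.00001786·V_2 - 0.00004545·V_3 = 0
Solving these 4 simultaneous equations (Gaussian elimination) gives:
  V_1 = 3.178 V, V_2 = 0.1704 V, V_3 = 0.04108 V, V_5 = 3.177 V
I_R6 = (V_2 - V_5)/R6 = (0.1704 - 3.177)/56000 = -0.00005369 A
P_R6 = I_R6² × R6 = (-0.00005369)² × 56000 = 0.0001614 W

Final answer: 0.0001614 W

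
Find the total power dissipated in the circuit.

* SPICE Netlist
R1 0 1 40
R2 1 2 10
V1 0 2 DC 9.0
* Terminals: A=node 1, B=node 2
Nodal analysis, taking node 2 as the 0 V reference.
Source V1 fixes V_0 = 9 V.
KCL at each unknown node (sum of currents leaving = 0; resistances in Ω):
  Node 1: (V_1 - 9)/40 + (V_1 - 0)/10 = 0
Collecting terms: 0.125 × V_1 = 0.225  =>  V_1 = 1.8 V
Power in each resistor, P = (ΔV)²/R:
  P_R1 = (9 - 1.8)²/40 = 1.296 W
  P_R2 = (1.8 - 0)²/10 = 0.324 W
P_total = P_R1 + P_R2 = 1.62 W

Final answer: 1.62 W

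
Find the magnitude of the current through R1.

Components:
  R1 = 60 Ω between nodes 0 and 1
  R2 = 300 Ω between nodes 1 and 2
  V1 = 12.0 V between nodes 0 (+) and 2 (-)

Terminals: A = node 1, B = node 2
Nodal analysis, taking node 2 as the 0 V reference.
Source V1 fixes V_0 = 12 V.
KCL at each unknown node (sum of currents leaving = 0; resistances in Ω):
  Node 1: (V_1 - 12)/60 + (V_1 - 0)/300 = 0
Collecting terms: 0.02 × V_1 = 0.2  =>  V_1 = 10 V
I_R1 = (V_0 - V_1)/R1 = (12 - 10)/60 = 0.03333 A
|I_R1| = 0.03333 A

Final answer: |I_R1| = 0.03333 A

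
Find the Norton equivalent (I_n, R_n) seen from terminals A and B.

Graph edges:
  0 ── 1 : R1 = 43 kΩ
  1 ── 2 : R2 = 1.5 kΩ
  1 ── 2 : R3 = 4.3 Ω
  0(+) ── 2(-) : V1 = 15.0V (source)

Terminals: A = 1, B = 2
Find the Thévenin equivalent first; then I_n = V_th/R_th and R_n = R_th.
Step 1 — V_th is the open-circuit voltage V_A - V_B (nothing connected across the terminals).
Nodal analysis, taking node 2 as the 0 V reference.
Source V1 fixes V_0 = 15 V.
KCL at each unknown node (sum of currents leaving = 0; resistances in Ω):
  Node 1: (V_1 - 15)/43000 + (V_1 - 0)/1500 + (V_1 - 0)/4.3 = 0
Collecting terms: 0.2332 × V_1 = 0.0003488  =>  V_1 = 0.001496 V
V_th = V_1 - V_2 = 0.001496 - 0 = 0.001496 V
Step 2 — R_th: zero the source — replace V1 by a short circuit (node 2 merges into node 0) — and find the resistance seen between A (node 1) and B (node 0).
Reduce the network between node 1 (A) and node 0 (B) by series/parallel combination:
  Rp1 = R1 ‖ R2 ‖ R3 (parallel, all between nodes 0 and 1) = 1/(1/43000 + 1/1500 + 1/4.3) = 4.287 Ω
R_th = 4.287 Ω
I_n = V_th/R_th = 0.001496/4.287 = 0.0003488 A, and R_n = R_th = 4.287 Ω

Final answer: I_n = 0.0003488 A, R_n = 4.287 Ω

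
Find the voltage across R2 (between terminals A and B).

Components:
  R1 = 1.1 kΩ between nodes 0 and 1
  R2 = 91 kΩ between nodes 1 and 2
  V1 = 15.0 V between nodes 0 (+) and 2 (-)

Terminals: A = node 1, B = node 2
R1 and R2 are in series across V1 (node 0 → node 1 → node 2), and the output A–B is taken across R2, so this is a voltage divider.
Series current: I = V1/(R1 + R2) = 15/(1100 + 91000) = 15/92100 = 0.0001629 A
V_R2 = I × R2 = V1 × R2/(R1 + R2) = 15 × 91000/92100 = 14.82 V

Final answer: 14.82 V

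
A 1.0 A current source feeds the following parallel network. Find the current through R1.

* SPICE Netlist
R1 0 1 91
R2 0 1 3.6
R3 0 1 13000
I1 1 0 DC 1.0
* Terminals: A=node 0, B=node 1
All resistors sit directly between nodes 0 and 1, so they are in parallel and share one voltage V; the full source current 1 A splits among them.
1/R_par = 1/91 + 1/3.6 + 1/13000 = 0.2888 S  =>  R_par = 3.462 Ω
V = I × R_par = 1 × 3.462 = 3.462 V
I_R1 = V/R1 = 3.462/91 = 0.03804 A

Final answer: 0.03804 A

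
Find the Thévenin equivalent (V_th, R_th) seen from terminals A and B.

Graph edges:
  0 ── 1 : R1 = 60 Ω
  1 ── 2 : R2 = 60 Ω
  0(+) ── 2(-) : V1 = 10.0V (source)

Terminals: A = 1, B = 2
Step 1 — V_th is the open-circuit voltage V_A - V_B (nothing connected across the terminals).
Nodal analysis, taking node 2 as the 0 V reference.
Source V1 fixes V_0 = 10 V.
KCL at each unknown node (sum of currents leaving = 0; resistances in Ω):
  Node 1: (V_1 - 10)/60 + (V_1 - 0)/60 = 0
Collecting terms: 0.03333 × V_1 = 0.1667  =>  V_1 = 5 V
V_th = V_1 - V_2 = 5 - 0 = 5 V
Step 2 — R_th: zero the source — replace V1 by a short circuit (node 2 merges into node 0) — and find the resistance seen between A (node 1) and B (node 0).
Reduce the network between node 1 (A) and node 0 (B) by series/parallel combination:
  Rp1 = R1 ‖ R2 (parallel, both between nodes 0 and 1) = 1/(1/60 + 1/60) = 30 Ω
R_th = 30 Ω

Final answer: V_th = 5 V, R_th = 30 Ω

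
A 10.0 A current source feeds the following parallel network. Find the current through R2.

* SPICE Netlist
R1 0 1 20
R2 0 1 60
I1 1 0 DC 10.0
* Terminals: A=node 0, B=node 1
All resistors sit directly between nodes 0 and 1, so they are in parallel and share one voltage V; the full source current 10 A splits among them.
1/R_par = 1/20 + 1/60 = 0.06667 S  =>  R_par = 15 Ω
V = I × R_par = 10 × 15 = 150 V
I_R2 = V/R2 = 150/60 = 2.5 A

Final answer: 2.5 A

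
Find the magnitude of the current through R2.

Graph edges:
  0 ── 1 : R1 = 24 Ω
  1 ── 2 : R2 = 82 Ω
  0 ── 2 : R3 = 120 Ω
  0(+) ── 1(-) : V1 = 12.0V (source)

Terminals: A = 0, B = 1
Nodal analysis, taking node 1 as the 0 V reference.
Source V1 fixes V_0 = 12 V.
KCL at each unknown node (sum of currents leaving = 0; resistances in Ω):
  Node 2: (V_2 - 0)/82 + (V_2 - 12)/120 = 0
Collecting terms: 0.02053 × V_2 = 0.1  =>  V_2 = 4.871 V
I_R2 = (V_1 - V_2)/R2 = (0 - 4.871)/82 = -0.05941 A
|I_R2| = 0.05941 A

Final answer: |I_R2| = 0.05941 A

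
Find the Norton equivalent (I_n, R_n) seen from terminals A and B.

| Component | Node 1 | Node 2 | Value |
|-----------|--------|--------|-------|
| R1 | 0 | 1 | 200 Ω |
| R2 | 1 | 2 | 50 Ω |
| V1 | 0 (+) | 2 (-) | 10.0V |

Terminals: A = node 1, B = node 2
Find the Thévenin equivalent first; then I_n = V_th/R_th and R_n = R_th.
Step 1 — V_th is the open-circuit voltage V_A - V_B (nothing connected across the terminals).
Nodal analysis, taking node 2 as the 0 V reference.
Source V1 fixes V_0 = 10 V.
KCL at each unknown node (sum of currents leaving = 0; resistances in Ω):
  Node 1: (V_1 - 10)/200 + (V_1 - 0)/50 = 0
Collecting terms: 0.025 × V_1 = 0.05  =>  V_1 = 2 V
V_th = V_1 - V_2 = 2 - 0 = 2 V
Step 2 — R_th: zero the source — replace V1 by a short circuit (node 2 merges into node 0) — and find the resistance seen between A (node 1) and B (node 0).
Reduce the network between node 1 (A) and node 0 (B) by series/parallel combination:
  Rp1 = R1 ‖ R2 (parallel, both between nodes 0 and 1) = 1/(1/200 + 1/50) = 40 Ω
R_th = 40 Ω
I_n = V_th/R_th = 2/40 = 0.05 A, and R_n = R_th = 40 Ω

Final answer: I_n = 0.05 A, R_n = 40 Ω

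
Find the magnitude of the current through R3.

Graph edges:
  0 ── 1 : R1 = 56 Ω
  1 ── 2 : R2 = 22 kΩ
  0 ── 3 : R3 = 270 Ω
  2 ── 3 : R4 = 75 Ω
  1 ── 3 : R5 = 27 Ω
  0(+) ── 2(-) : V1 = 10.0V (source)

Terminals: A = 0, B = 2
Nodal analysis, taking node 2 as the 0 V reference.
Source V1 fixes V_0 = 10 V.
KCL at each unknown node (sum of currents leaving = 0; resistances in Ω):
  Node 1: (V_1 - 10)/56 + (V_1 - 0)/22000 + (V_1 - V_3)/27 = 0
  Node 3: (V_3 - 10)/270 + (V_3 - 0)/75 + (V_3 - V_1)/27 = 0
Collecting terms (coefficients in siemens):
  0.05494·V_1 - 0.03704·V_3 = 0.1786
  0.05407·V_3 - 0.03704·V_1 = 0.03704
Determinant D = (0.05494)(0.05407) - (-0.03704)(-0.03704) = 0.001599
V_1 = [(0.1786)(0.05407) - (-0.03704)(0.03704)]/D = 6.896 V
V_3 = [(0.05494)(0.03704) - (0.1786)(-0.03704)]/D = 5.408 V
I_R3 = (V_0 - V_3)/R3 = (10 - 5.408)/270 = 0.01701 A
|I_R3| = 0.01701 A

Final answer: |I_R3| = 0.01701 A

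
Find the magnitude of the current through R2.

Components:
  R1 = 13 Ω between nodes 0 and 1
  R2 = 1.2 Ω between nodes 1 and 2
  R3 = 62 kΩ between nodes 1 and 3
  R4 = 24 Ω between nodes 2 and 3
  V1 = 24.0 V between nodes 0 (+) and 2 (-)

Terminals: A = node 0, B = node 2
Nodal analysis, taking node 2 as the 0 V reference.
Source V1 fixes V_0 = 24 V.
KCL at each unknown node (sum of currents leaving = 0; resistances in Ω):
  Node 1: (V_1 - 24)/13 + (V_1 - 0)/1.2 + (V_1 - V_3)/62000 = 0
  Node 3: (V_3 - V_1)/62000 + (V_3 - 0)/24 = 0
Collecting terms (coefficients in siemens):
  0.9103·V_1 - 0.00001613·V_3 = 1.846
  0.04168·V_3 - 0.00001613·V_1 = 0
Determinant D = (0.9103)(0.04168) - (-0.00001613)(-0.00001613) = 0.03794
V_1 = [(1.846)(0.04168) - (-0.00001613)(0)]/D = 2.028 V
V_3 = [(0.9103)(0) - (1.846)(-0.00001613)]/D = 0.0007848 V
I_R2 = (V_1 - V_2)/R2 = (2.028 - 0)/1.2 = 1.69 A
|I_R2| = 1.69 A

Final answer: |I_R2| = 1.69 A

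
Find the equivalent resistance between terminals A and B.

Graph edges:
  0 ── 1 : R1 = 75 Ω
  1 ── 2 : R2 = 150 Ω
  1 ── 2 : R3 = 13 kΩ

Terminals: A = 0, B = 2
Reduce the network between node 0 (A) and node 2 (B) by series/parallel combination:
  Rp1 = R2 ‖ R3 (parallel, both between nodes 1 and 2) = 1/(1/150 + 1/13000) = 148.3 Ω
  Rs1 = R1 + Rp1 (series, joined only at node 1) = 75 + 148.3 = 223.3 Ω
R_eq = 223.3 Ω

Final answer: 223.3 Ω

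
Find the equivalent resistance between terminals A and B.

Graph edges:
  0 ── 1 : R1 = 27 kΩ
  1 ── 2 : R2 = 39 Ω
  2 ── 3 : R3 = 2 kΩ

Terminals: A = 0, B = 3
Reduce the network between node 0 (A) and node 3 (B) by series/parallel combination:
  Rs1 = R1 + R2 (series, joined only at node 1) = 27000 + 39 = 27040 Ω
  Rs2 = R3 + Rs1 (series, joined only at node 2) = 2000 + 27040 = 29040 Ω
R_eq = 29.04 kΩ

Final answer: 29.04 kΩ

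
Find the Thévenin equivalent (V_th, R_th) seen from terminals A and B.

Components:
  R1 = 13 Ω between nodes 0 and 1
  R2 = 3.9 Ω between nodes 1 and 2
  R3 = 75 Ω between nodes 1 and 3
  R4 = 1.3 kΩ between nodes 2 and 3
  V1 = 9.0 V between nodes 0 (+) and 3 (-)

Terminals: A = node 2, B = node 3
Step 1 — V_th is the open-circuit voltage V_A - V_B (nothing connected across the terminals).
Nodal analysis, taking node 3 as the 0 V reference.
Source V1 fixes V_0 = 9 V.
KCL at each unknown node (sum of currents leaving = 0; resistances in Ω):
  Node 1: (V_1 - 9)/13 + (V_1 - V_2)/3.9 + (V_1 - 0)/75 = 0
  Node 2: (V_2 - V_1)/3.9 + (V_2 - 0)/1300 = 0
Collecting terms (coefficients in siemens):
  0.3467·V_1 - 0.2564·V_2 = 0.6923
  0.2572·V_2 - 0.2564·V_1 = 0
Determinant D = (0.3467)(0.2572) - (-0.2564)(-0.2564) = 0.02341
V_1 = [(0.6923)(0.2572) - (-0.2564)(0)]/D = 7.606 V
V_2 = [(0.3467)(0) - (0.6923)(-0.2564)]/D = 7.583 V
V_th = V_2 - V_3 = 7.583 - 0 = 7.583 V
Step 2 — R_th: zero the source — replace V1 by a short circuit (node 3 merges into node 0) — and find the resistance seen between A (node 2) and B (node 0).
Reduce the network between node 2 (A) and node 0 (B) by series/parallel combination:
  Rp1 = R1 ‖ R3 (parallel, both between nodes 0 and 1) = 1/(1/13 + 1/75) = 11.08 Ω
  Rs1 = R2 + Rp1 (series, joined only at node 1) = 3.9 + 11.08 = 14.98 Ω
  Rp2 = R4 ‖ Rs1 (parallel, both between nodes 0 and 2) = 1/(1/1300 + 1/14.98) = 14.81 Ω
R_th = 14.81 Ω

Final answer: V_th = 7.583 V, R_th = 14.81 Ω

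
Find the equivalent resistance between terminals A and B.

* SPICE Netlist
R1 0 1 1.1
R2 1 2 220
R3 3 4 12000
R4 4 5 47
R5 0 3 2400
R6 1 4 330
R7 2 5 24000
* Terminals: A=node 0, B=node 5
The network is not a plain series/parallel combination. Inject a 1 A test current into terminal A (node 0) and return it from terminal B (node 5); then R_eq = V_A / (1 A).
Nodal analysis, taking node 5 as the 0 V reference.
Current source I_test pushes 1 A into node 0 and draws it out of node 5.
KCL at each unknown node (sum of currents leaving = 0; resistances in Ω):
  Node 0: (V_0 - V_1)/1.1 + (V_0 - V_3)/2400 - 1 = 0
  Node 1: (V_1 - V_0)/1.1 + (V_1 - V_2)/220 + (V_1 - V_4)/330 = 0
  Node 2: (V_2 - V_1)/220 + (V_2 - 0)/24000 = 0
  Node 3: (V_3 - V_0)/2400 + (V_3 - V_4)/12000 = 0
  Node 4: (V_4 - V_1)/330 + (V_4 - V_3)/12000 + (V_4 - 0)/47 = 0
Collecting terms (coefficients in siemens):
  0.9095·V_0 - 0.9091·V_1 - 0.0004167·V_3 = 1
  0.9167·V_1 - 0.9091·V_0 - 0.004545·V_2 - 0.00303·V_4 = 0
  0.004587·V_2 - 0.004545·V_1 = 0
  0.0005·V_3 - 0.0004167·V_0 - 0.00008333·V_4 = 0
  0.02439·V_4 - 0.00303·V_1 - 0.00008333·V_3 = 0
Solving these 5 simultaneous equations (Gaussian elimination) gives:
  V_0 = 365.1 V, V_1 = 364 V, V_2 = 360.7 V, V_3 = 312 V
  V_4 = 46.29 V
R_eq = V_0 / 1 A = 365.1 Ω

Final answer: 365.1 Ω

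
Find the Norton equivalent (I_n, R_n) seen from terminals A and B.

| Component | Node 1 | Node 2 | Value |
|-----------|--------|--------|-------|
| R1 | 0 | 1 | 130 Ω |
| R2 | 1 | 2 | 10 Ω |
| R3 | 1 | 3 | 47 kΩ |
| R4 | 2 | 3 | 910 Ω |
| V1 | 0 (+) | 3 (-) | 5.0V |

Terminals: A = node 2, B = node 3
Find the Thévenin equivalent first; then I_n = V_th/R_th and R_n = R_th.
Step 1 — V_th is the open-circuit voltage V_A - V_B (nothing connected across the terminals).
Nodal analysis, taking node 3 as the 0 V reference.
Source V1 fixes V_0 = 5 V.
KCL at each unknown node (sum of currents leaving = 0; resistances in Ω):
  Node 1: (V_1 - 5)/130 + (V_1 - V_2)/10 + (V_1 - 0)/47000 = 0
  Node 2: (V_2 - V_1)/10 + (V_2 - 0)/910 = 0
Collecting terms (coefficients in siemens):
  0.1077·V_1 - 0.1·V_2 = 0.03846
  0.1011·V_2 - 0.1·V_1 = 0
Determinant D = (0.1077)(0.1011) - (-0.1)(-0.1) = 0.0008897
V_1 = [(0.03846)(0.1011) - (-0.1)(0)]/D = 4.37 V
V_2 = [(0.1077)(0) - (0.03846)(-0.1)]/D = 4.323 V
V_th = V_2 - V_3 = 4.323 - 0 = 4.323 V
Step 2 — R_th: zero the source — replace V1 by a short circuit (node 3 merges into node 0) — and find the resistance seen between A (node 2) and B (node 0).
Reduce the network between node 2 (A) and node 0 (B) by series/parallel combination:
  Rp1 = R1 ‖ R3 (parallel, both between nodes 0 and 1) = 1/(1/130 + 1/47000) = 129.6 Ω
  Rs1 = R2 + Rp1 (series, joined only at node 1) = 10 + 129.6 = 139.6 Ω
  Rp2 = R4 ‖ Rs1 (parallel, both between nodes 0 and 2) = 1/(1/910 + 1/139.6) = 121.1 Ω
R_th = 121.1 Ω
I_n = V_th/R_th = 4.323/121.1 = 0.03571 A, and R_n = R_th = 121.1 Ω

Final answer: I_n = 0.03571 A, R_n = 121.1 Ω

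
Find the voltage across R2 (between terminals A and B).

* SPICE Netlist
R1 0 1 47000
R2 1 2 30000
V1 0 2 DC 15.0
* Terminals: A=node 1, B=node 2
R1 and R2 are in series across V1 (node 0 → node 1 → node 2), and the output A–B is taken across R2, so this is a voltage divider.
Series current: I = V1/(R1 + R2) = 15/(47000 + 30000) = 15/77000 = 0.0001948 A
V_R2 = I × R2 = V1 × R2/(R1 + R2) = 15 × 30000/77000 = 5.844 V

Final answer: 5.844 V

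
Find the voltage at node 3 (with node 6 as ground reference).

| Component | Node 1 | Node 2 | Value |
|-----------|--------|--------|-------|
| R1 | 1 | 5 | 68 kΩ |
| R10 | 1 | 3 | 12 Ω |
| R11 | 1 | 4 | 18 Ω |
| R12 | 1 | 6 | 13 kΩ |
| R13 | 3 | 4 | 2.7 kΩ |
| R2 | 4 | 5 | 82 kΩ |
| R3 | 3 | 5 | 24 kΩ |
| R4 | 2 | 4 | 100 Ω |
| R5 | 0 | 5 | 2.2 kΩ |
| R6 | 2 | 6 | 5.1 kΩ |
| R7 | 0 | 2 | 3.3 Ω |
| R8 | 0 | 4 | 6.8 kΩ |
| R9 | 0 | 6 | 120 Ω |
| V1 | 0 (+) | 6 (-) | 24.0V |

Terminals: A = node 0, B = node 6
Nodal analysis, taking node 6 as the 0 V reference.
Source V1 fixes V_0 = 24 V.
KCL at each unknown node (sum of currents leaving = 0; resistances in Ω):
  Node 1: (V_1 - V_5)/68000 + (V_1 - V_3)/12 + (V_1 - V_4)/18 + (V_1 - 0)/13000 = 0
  Node 2: (V_2 - V_4)/100 + (V_2 - 0)/5100 + (V_2 - 24)/3.3 = 0
  Node 3: (V_3 - V_5)/24000 + (V_3 - V_1)/12 + (V_3 - V_4)/2700 = 0
  Node 4: (V_4 - V_5)/82000 + (V_4 - V_2)/100 + (V_4 - 24)/6800 + (V_4 - V_1)/18 + (V_4 - V_3)/2700 = 0
  Node 5: (V_5 - V_1)/68000 + (V_5 - V_4)/82000 + (V_5 - V_3)/24000 + (V_5 - 24)/2200 = 0
Collecting terms (coefficients in siemens):
  0.139·V_1 - 0.08333·V_3 - 0.05556·V_4 - 0.00001471·V_5 = 0
  0.3132·V_2 - 0.01·V_4 = 7.273
  0.08375·V_3 - 0.08333·V_1 - 0.0003704·V_4 - 0.00004167·V_5 = 0
  0.06609·V_4 - 0.05556·V_1 - 0.01·V_2 - 0.0003704·V_3 - 0.0000122·V_5 = 0.003529
  0.0005231·V_5 - 0.00001471·V_1 - 0.00004167·V_3 - 0.0000122·V_4 = 0.01091
Solving these 5 simultaneous equations (Gaussian elimination) gives:
  V_1 = 23.77 V, V_2 = 23.98 V, V_3 = 23.77 V, V_4 = 23.8 V
  V_5 = 23.97 V
The requested potential is V_3 = 23.77 V.

Final answer: V_3 = 23.77 V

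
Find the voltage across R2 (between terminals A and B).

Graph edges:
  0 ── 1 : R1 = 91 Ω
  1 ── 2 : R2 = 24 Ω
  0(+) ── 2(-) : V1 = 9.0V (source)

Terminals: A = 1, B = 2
R1 and R2 are in series across V1 (node 0 → node 1 → node 2), and the output A–B is taken across R2, so this is a voltage divider.
Series current: I = V1/(R1 + R2) = 9/(91 + 24) = 9/115 = 0.07826 A
V_R2 = I × R2 = V1 × R2/(R1 + R2) = 9 × 24/115 = 1.878 V

Final answer: 1.878 V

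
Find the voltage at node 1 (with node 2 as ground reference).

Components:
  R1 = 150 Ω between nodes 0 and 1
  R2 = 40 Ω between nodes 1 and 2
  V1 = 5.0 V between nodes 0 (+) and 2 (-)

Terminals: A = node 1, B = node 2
Nodal analysis, taking node 2 as the 0 V reference.
Source V1 fixes V_0 = 5 V.
KCL at each unknown node (sum of currents leaving = 0; resistances in Ω):
  Node 1: (V_1 - 5)/150 + (V_1 - 0)/40 = 0
Collecting terms: 0.03167 × V_1 = 0.03333  =>  V_1 = 1.053 V
The requested potential is V_1 = 1.053 V.

Final answer: V_1 = 1.053 V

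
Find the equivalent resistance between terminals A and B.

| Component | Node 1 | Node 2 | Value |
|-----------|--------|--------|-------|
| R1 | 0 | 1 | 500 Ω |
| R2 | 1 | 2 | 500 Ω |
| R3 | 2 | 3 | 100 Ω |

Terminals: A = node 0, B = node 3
Reduce the network between node 0 (A) and node 3 (B) by series/parallel combination:
  Rs1 = R1 + R2 (series, joined only at node 1) = 500 + 500 = 1000 Ω
  Rs2 = R3 + Rs1 (series, joined only at node 2) = 100 + 1000 = 1100 Ω
R_eq = 1.1 kΩ

Final answer: 1.1 kΩ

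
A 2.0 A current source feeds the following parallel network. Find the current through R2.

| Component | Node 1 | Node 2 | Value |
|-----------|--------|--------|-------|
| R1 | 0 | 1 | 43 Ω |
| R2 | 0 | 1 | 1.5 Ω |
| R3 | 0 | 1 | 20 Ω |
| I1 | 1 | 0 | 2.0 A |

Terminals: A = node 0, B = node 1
All resistors sit directly between nodes 0 and 1, so they are in parallel and share one voltage V; the full source current 2 A splits among them.
1/R_par = 1/43 + 1/1.5 + 1/20 = 0.7399 S  =>  R_par = 1.351 Ω
V = I × R_par = 2 × 1.351 = 2.703 V
I_R2 = V/R2 = 2.703/1.5 = 1.802 A

Final answer: 1.802 A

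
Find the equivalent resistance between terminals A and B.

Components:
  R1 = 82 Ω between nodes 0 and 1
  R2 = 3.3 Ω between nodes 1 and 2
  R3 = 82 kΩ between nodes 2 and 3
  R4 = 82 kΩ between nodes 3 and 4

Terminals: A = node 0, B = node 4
Reduce the network between node 0 (A) and node 4 (B) by series/parallel combination:
  Rs1 = R1 + R2 (series, joined only at node 1) = 82 + 3.3 = 85.3 Ω
  Rs2 = R3 + Rs1 (series, joined only at node 2) = 82000 + 85.3 = 82090 Ω
  Rs3 = R4 + Rs2 (series, joined only at node 3) = 82000 + 82090 = 164100 Ω
R_eq = 164.1 kΩ

Final answer: 164.1 kΩ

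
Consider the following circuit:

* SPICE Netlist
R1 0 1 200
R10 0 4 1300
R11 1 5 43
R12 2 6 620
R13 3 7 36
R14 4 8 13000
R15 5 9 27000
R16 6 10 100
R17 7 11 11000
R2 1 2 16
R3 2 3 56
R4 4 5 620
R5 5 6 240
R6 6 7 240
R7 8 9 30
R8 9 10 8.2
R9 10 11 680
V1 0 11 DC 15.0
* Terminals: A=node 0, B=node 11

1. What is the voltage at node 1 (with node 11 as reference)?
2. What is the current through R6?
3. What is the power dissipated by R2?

Nodal analysis, taking node 11 as the 0 V reference.
Source V1 fixes V_0 = 15 V.
KCL at each unknown node (sum of currents leaving = 0; resistances in Ω):
  Node 1: (V_1 - 15)/200 + (V_1 - V_2)/16 + (V_1 - V_5)/43 = 0
  Node 2: (V_2 - V_1)/16 + (V_2 - V_3)/56 + (V_2 - V_6)/620 = 0
  Node 3: (V_3 - V_2)/56 + (V_3 - V_7)/36 = 0
  Node 4: (V_4 - V_5)/620 + (V_4 - 15)/1300 + (V_4 - V_8)/13000 = 0
  Node 5: (V_5 - V_4)/620 + (V_5 - V_6)/240 + (V_5 - V_1)/43 + (V_5 - V_9)/27000 = 0
  Node 6: (V_6 - V_5)/240 + (V_6 - V_7)/240 + (V_6 - V_2)/620 + (V_6 - V_10)/100 = 0
  Node 7: (V_7 - V_6)/240 + (V_7 - V_3)/36 + (V_7 - 0)/11000 = 0
  Node 8: (V_8 - V_9)/30 + (V_8 - V_4)/13000 = 0
  Node 9: (V_9 - V_8)/30 + (V_9 - V_10)/8.2 + (V_9 - V_5)/27000 = 0
  Node 10: (V_10 - V_9)/8.2 + (V_10 - 0)/680 + (V_10 - V_6)/100 = 0
Collecting terms (coefficients in siemens):
  0.09076·V_1 - 0.0625·V_2 - 0.02326·V_5 = 0.075
  0.08197·V_2 - 0.0625·V_1 - 0.01786·V_3 - 0.001613·V_6 = 0
  0.04563·V_3 - 0.01786·V_2 - 0.02778·V_7 = 0
  0.002459·V_4 - 0.001613·V_5 - 0.00007692·V_8 = 0.01154
  0.02907·V_5 - 0.02326·V_1 - 0.001613·V_4 - 0.004167·V_6 - 0.00003704·V_9 = 0
  0.01995·V_6 - 0.001613·V_2 - 0.004167·V_5 - 0.004167·V_7 - 0.01·V_10 = 0
  0.03204·V_7 - 0.02778·V_3 - 0.004167·V_6 = 0
  0.03341·V_8 - 0.00007692·V_4 - 0.03333·V_9 = 0
  0.1553·V_9 - 0.00003704·V_5 - 0.03333·V_8 - 0.122·V_10 = 0
  0.1334·V_10 - 0.01·V_6 - 0.122·V_9 = 0
Solving these 10 simultaneous equations (Gaussian elimination) gives:
  V_1 = 12.36 V, V_2 = 12.23 V, V_3 = 11.92 V, V_4 = 12.95 V
  V_5 = 12.15 V, V_6 = 10.64 V, V_7 = 11.72 V, V_8 = 9.324 V
  V_9 = 9.316 V, V_10 = 9.313 V
Part 1:
  Read off the nodal solution: V_1 = 12.36 V
Part 2:
  I_R6 = (V_6 - V_7)/R6 = (10.64 - 11.72)/240 = -0.004492 A
  Magnitude: I_R6 = 0.004492 A
Part 3:
  I_R2 = (V_1 - V_2)/R2 = (12.36 - 12.23)/16 = 0.008121 A
  P_R2 = I_R2² × R2 = (0.008121)² × 16 = 0.001055 W

Final answers:
1. V_1 = 12.36 V
2. I_R6 = 0.004492 A
3. P_R2 = 0.001055 W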